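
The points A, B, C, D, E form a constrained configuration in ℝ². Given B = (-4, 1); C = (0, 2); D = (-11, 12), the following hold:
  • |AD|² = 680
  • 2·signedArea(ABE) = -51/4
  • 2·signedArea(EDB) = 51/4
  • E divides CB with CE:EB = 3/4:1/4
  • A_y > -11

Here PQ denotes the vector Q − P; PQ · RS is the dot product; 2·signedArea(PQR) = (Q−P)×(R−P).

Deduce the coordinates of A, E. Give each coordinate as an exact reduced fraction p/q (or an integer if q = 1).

1. E_x = -3  [E divides CB with CE:EB = 3/4:1/4]
2. E_y = 5/4  [E divides CB with CE:EB = 3/4:1/4]
   → E = (-3, 5/4)
3. A_x = 3  [line -1/4·x + 1·y + 43/4 = 0 ∩ |AD|² = 680]
4. A_y = -10  [line -1/4·x + 1·y + 43/4 = 0 ∩ |AD|² = 680]
   → A = (3, -10)

A = (3, -10)
E = (-3, 5/4)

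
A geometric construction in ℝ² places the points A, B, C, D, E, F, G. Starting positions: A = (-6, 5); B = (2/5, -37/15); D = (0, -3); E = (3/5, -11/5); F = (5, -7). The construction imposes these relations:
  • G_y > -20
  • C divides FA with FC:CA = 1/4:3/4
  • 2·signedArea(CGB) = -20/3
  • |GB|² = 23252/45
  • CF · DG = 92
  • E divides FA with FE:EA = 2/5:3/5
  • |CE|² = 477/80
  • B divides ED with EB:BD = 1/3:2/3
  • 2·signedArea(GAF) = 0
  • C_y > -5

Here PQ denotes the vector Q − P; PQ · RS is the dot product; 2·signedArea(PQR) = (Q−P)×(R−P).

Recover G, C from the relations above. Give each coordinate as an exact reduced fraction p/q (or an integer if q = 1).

1. C_x = 9/4  [C divides FA with FC:CA = 1/4:3/4]
2. C_y = -4  [C divides FA with FC:CA = 1/4:3/4]
   → C = (9/4, -4)
3. G_x = 16  [2·signedArea(GAF) = 0 ∩ CF · DG = 92]
4. G_y = -19  [2·signedArea(GAF) = 0 ∩ CF · DG = 92]
   → G = (16, -19)

C = (9/4, -4)
G = (16, -19)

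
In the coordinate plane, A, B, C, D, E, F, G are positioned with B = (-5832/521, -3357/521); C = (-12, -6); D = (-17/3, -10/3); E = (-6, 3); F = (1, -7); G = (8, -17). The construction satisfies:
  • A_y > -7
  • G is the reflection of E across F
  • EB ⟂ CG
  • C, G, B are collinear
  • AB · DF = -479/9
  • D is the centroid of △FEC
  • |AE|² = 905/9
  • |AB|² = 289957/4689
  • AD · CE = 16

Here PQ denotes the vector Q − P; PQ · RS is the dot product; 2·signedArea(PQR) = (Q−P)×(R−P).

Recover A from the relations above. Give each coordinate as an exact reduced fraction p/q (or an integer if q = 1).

1. A_x = -10/3  [AD · CE = 16 ∩ AB · DF = -479/9]
2. A_y = -20/3  [AD · CE = 16 ∩ AB · DF = -479/9]
   → A = (-10/3, -20/3)

A = (-10/3, -20/3)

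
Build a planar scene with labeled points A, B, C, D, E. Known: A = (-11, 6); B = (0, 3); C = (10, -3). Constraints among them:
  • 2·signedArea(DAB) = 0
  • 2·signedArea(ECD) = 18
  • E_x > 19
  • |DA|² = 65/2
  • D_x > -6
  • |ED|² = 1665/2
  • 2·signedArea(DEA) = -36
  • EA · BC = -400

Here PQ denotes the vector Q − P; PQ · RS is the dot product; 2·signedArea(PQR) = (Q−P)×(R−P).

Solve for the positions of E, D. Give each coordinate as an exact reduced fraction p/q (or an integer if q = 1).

1. D_x = -11/2  [line 3·x + 11·y + -33 = 0 ∩ |DA|² = 65/2]
2. D_y = 9/2  [line 3·x + 11·y + -33 = 0 ∩ |DA|² = 65/2]
   → D = (-11/2, 9/2)
3. E_x = 20  [2·signedArea(ECD) = 18 ∩ EA · BC = -400]
4. E_y = -9  [2·signedArea(ECD) = 18 ∩ EA · BC = -400]
   → E = (20, -9)

D = (-11/2, 9/2)
E = (20, -9)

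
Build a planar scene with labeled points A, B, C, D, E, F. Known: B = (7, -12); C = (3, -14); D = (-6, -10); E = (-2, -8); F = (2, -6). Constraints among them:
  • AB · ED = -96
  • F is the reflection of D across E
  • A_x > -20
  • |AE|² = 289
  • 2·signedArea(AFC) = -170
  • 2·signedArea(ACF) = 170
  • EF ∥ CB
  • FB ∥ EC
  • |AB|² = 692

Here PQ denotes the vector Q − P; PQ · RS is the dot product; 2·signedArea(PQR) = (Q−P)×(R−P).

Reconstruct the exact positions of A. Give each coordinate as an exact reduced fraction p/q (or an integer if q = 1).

1. A_x = -19  [2·signedArea(AFC) = -170 ∩ AB · ED = -96]
2. A_y = -8  [2·signedArea(AFC) = -170 ∩ AB · ED = -96]
   → A = (-19, -8)

A = (-19, -8)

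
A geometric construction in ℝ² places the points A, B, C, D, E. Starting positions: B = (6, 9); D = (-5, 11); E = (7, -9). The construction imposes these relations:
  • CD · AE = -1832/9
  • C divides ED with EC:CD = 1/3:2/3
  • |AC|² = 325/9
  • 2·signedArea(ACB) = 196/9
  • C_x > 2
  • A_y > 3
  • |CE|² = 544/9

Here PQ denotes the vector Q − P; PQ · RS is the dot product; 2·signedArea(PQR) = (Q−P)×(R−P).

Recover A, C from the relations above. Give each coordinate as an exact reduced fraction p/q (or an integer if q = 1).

1. C_x = 3  [C divides ED with EC:CD = 1/3:2/3]
2. C_y = -7/3  [C divides ED with EC:CD = 1/3:2/3]
   → C = (3, -7/3)
3. A_x = 8/3  [2·signedArea(ACB) = 196/9 ∩ CD · AE = -1832/9]
4. A_y = 11/3  [2·signedArea(ACB) = 196/9 ∩ CD · AE = -1832/9]
   → A = (8/3, 11/3)

A = (8/3, 11/3)
C = (3, -7/3)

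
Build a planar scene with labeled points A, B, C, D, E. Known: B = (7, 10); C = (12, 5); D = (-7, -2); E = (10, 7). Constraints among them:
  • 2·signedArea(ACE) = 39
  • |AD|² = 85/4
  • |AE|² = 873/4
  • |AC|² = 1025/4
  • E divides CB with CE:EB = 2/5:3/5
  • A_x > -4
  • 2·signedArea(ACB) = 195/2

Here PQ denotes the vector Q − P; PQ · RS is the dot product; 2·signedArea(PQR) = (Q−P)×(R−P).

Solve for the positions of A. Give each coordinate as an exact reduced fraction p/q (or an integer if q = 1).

1. A_x = -7/2  [line -5·x + -5·y + -25/2 = 0 ∩ |AD|² = 85/4]
2. A_y = 1  [line -5·x + -5·y + -25/2 = 0 ∩ |AD|² = 85/4]
   → A = (-7/2, 1)

A = (-7/2, 1)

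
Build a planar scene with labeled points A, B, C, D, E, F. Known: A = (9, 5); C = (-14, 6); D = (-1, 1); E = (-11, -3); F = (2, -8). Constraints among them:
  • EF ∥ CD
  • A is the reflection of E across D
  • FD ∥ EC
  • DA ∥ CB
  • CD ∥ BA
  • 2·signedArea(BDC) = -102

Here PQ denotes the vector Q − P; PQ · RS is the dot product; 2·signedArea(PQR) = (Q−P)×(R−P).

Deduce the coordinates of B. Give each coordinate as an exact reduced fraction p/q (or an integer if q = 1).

1. B_x = -4  [CD ∥ BA ∩ DA ∥ CB]
2. B_y = 10  [CD ∥ BA ∩ DA ∥ CB]
   → B = (-4, 10)

B = (-4, 10)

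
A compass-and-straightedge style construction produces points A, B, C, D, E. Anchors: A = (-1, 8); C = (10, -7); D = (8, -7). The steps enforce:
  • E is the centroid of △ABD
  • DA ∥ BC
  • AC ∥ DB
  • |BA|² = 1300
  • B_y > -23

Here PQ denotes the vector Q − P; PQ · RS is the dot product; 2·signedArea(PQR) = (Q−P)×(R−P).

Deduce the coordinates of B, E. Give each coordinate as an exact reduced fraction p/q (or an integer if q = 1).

1. B_x = 19  [DA ∥ BC ∩ AC ∥ DB]
2. B_y = -22  [DA ∥ BC ∩ AC ∥ DB]
   → B = (19, -22)
3. E_x = 26/3  [E is the centroid of △ABD]
4. E_y = -7  [E is the centroid of △ABD]
   → E = (26/3, -7)

B = (19, -22)
E = (26/3, -7)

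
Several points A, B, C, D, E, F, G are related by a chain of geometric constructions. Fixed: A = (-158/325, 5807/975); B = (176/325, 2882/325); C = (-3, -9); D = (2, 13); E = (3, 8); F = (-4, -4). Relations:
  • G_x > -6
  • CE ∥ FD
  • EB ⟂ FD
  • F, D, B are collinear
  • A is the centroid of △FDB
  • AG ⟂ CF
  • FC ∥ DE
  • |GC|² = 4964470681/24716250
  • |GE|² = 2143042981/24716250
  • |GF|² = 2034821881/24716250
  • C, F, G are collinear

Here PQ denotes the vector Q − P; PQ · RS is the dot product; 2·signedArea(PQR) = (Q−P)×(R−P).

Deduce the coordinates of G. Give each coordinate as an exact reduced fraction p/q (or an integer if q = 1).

G = (-146509/25350, 24829/5070)

1. G_x = -146509/25350  [C, F, G are collinear ∩ AG ⟂ CF]
2. G_y = 24829/5070  [C, F, G are collinear ∩ AG ⟂ CF]
   → G = (-146509/25350, 24829/5070)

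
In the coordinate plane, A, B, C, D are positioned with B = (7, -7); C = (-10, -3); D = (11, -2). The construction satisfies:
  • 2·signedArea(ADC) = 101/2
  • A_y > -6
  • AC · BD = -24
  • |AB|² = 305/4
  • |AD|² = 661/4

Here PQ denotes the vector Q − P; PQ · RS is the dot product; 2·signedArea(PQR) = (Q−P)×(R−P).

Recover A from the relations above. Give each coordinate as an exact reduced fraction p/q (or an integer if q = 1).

A = (-3/2, -5)

1. A_x = -3/2  [2·signedArea(ADC) = 101/2 ∩ AC · BD = -24]
2. A_y = -5  [2·signedArea(ADC) = 101/2 ∩ AC · BD = -24]
   → A = (-3/2, -5)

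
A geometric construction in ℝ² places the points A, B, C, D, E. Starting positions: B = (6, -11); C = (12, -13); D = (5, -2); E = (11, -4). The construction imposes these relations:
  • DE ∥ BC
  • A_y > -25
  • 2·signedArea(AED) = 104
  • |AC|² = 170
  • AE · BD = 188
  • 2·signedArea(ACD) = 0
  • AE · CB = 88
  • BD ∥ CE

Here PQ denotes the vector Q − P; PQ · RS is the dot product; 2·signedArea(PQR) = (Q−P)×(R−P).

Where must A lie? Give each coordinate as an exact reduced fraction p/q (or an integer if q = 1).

A = (19, -24)

1. A_x = 19  [2·signedArea(ACD) = 0 ∩ 2·signedArea(AED) = 104]
2. A_y = -24  [2·signedArea(ACD) = 0 ∩ 2·signedArea(AED) = 104]
   → A = (19, -24)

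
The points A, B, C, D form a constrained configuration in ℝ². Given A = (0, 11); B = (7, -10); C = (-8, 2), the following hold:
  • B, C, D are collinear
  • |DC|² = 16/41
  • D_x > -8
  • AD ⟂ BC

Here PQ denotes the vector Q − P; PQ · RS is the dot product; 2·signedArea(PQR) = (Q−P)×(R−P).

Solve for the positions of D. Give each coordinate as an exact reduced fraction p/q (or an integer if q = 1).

D = (-308/41, 66/41)

1. D_x = -308/41  [B, C, D are collinear ∩ AD ⟂ BC]
2. D_y = 66/41  [B, C, D are collinear ∩ AD ⟂ BC]
   → D = (-308/41, 66/41)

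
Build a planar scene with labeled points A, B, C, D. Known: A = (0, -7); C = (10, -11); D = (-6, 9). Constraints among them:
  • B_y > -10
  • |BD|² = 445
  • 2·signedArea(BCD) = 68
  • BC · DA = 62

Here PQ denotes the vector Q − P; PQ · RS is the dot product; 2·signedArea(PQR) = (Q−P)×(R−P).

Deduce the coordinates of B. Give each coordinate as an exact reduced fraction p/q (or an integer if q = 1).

B = (5, -9)

1. B_x = 5  [2·signedArea(BCD) = 68 ∩ BC · DA = 62]
2. B_y = -9  [2·signedArea(BCD) = 68 ∩ BC · DA = 62]
   → B = (5, -9)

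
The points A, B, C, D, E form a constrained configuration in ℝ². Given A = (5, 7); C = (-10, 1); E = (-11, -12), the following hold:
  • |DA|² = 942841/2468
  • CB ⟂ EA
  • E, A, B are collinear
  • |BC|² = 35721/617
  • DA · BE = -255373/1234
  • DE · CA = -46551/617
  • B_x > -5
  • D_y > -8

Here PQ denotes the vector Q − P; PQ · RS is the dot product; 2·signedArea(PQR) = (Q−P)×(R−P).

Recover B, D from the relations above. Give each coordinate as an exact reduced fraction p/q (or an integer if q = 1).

1. B_x = -2579/617  [E, A, B are collinear ∩ CB ⟂ EA]
2. B_y = -2407/617  [E, A, B are collinear ∩ CB ⟂ EA]
   → B = (-2579/617, -2407/617)
3. D_x = -4683/617  [DE · CA = -46551/617 ∩ DA · BE = -255373/1234]
4. D_y = -9811/1234  [DE · CA = -46551/617 ∩ DA · BE = -255373/1234]
   → D = (-4683/617, -9811/1234)

B = (-2579/617, -2407/617)
D = (-4683/617, -9811/1234)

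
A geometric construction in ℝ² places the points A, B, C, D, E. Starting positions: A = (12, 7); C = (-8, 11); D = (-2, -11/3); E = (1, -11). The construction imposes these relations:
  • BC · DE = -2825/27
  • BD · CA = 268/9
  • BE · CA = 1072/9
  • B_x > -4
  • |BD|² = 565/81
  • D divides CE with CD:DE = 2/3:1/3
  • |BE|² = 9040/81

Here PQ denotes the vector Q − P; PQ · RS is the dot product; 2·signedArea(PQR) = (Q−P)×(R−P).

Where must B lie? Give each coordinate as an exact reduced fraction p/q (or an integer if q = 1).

1. B_x = -3  [BE · CA = 1072/9 ∩ BC · DE = -2825/27]
2. B_y = -11/9  [BE · CA = 1072/9 ∩ BC · DE = -2825/27]
   → B = (-3, -11/9)

B = (-3, -11/9)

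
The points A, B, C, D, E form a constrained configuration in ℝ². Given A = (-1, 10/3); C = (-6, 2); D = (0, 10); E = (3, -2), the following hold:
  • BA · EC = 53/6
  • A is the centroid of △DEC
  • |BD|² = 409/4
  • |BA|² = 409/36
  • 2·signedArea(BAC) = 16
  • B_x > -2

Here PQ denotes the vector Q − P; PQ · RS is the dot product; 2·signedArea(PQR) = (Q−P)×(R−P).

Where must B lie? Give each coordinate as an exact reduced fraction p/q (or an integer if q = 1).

B = (-3/2, 0)

1. B_x = -3/2  [2·signedArea(BAC) = 16 ∩ BA · EC = 53/6]
2. B_y = 0  [2·signedArea(BAC) = 16 ∩ BA · EC = 53/6]
   → B = (-3/2, 0)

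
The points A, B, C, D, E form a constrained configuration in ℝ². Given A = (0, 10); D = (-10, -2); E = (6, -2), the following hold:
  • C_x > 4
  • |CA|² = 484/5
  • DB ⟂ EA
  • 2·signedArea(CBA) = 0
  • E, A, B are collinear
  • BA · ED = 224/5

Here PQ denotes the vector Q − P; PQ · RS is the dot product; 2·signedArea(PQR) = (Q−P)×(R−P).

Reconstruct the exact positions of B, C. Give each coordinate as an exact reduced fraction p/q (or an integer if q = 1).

B = (14/5, 22/5)
C = (22/5, 6/5)

1. B_x = 14/5  [E, A, B are collinear ∩ DB ⟂ EA]
2. B_y = 22/5  [E, A, B are collinear ∩ DB ⟂ EA]
   → B = (14/5, 22/5)
3. C_x = 22/5  [line -28/5·x + -14/5·y + 28 = 0 ∩ |CA|² = 484/5]
4. C_y = 6/5  [line -28/5·x + -14/5·y + 28 = 0 ∩ |CA|² = 484/5]
   → C = (22/5, 6/5)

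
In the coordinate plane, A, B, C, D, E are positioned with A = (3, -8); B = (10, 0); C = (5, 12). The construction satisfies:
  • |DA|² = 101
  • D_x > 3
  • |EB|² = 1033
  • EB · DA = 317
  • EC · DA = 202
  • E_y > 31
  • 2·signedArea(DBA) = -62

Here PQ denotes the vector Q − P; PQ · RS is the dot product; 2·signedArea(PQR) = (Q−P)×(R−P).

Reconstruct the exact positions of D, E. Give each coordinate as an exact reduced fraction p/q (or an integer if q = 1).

1. D_x = 4  [line 8·x + -7·y + -18 = 0 ∩ |DA|² = 101]
2. D_y = 2  [line 8·x + -7·y + -18 = 0 ∩ |DA|² = 101]
   → D = (4, 2)
3. E_x = 7  [line 1·x + 10·y + -327 = 0 ∩ |EB|² = 1033]
4. E_y = 32  [line 1·x + 10·y + -327 = 0 ∩ |EB|² = 1033]
   → E = (7, 32)

D = (4, 2)
E = (7, 32)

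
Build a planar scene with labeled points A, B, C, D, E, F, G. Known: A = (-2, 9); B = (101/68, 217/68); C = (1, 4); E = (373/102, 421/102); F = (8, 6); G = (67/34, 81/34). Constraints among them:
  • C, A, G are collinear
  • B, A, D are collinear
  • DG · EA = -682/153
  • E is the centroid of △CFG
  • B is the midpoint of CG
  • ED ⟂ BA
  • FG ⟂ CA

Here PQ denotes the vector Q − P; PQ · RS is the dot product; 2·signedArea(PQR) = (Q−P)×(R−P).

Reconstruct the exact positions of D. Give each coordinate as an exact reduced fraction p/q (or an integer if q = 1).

D = (28/17, 149/51)

1. D_x = 28/17  [B, A, D are collinear ∩ ED ⟂ BA]
2. D_y = 149/51  [B, A, D are collinear ∩ ED ⟂ BA]
   → D = (28/17, 149/51)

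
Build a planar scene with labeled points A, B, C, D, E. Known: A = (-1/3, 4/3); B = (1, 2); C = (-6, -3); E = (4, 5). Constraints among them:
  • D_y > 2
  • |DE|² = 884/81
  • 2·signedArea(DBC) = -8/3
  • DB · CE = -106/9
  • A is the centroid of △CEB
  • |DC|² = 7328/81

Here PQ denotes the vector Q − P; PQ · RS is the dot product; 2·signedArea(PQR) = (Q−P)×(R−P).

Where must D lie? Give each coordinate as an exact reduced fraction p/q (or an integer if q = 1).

1. D_x = 14/9  [2·signedArea(DBC) = -8/3 ∩ DB · CE = -106/9]
2. D_y = 25/9  [2·signedArea(DBC) = -8/3 ∩ DB · CE = -106/9]
   → D = (14/9, 25/9)

D = (14/9, 25/9)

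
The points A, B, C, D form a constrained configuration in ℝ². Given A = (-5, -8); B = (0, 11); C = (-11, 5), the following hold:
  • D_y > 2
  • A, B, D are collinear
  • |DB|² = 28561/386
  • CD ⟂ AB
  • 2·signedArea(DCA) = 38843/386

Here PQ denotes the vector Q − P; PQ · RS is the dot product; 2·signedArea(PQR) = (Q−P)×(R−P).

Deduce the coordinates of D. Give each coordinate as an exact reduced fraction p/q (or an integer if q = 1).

1. D_x = -845/386  [A, B, D are collinear ∩ CD ⟂ AB]
2. D_y = 1035/386  [A, B, D are collinear ∩ CD ⟂ AB]
   → D = (-845/386, 1035/386)

D = (-845/386, 1035/386)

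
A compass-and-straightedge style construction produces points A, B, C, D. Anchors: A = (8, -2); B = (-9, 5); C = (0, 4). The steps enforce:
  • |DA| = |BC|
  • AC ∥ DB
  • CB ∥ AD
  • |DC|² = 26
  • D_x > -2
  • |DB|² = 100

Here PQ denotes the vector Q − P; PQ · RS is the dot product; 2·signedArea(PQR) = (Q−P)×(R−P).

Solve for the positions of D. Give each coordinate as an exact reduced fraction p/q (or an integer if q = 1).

D = (-1, -1)

1. D_x = -1  [AC ∥ DB ∩ CB ∥ AD]
2. D_y = -1  [AC ∥ DB ∩ CB ∥ AD]
   → D = (-1, -1)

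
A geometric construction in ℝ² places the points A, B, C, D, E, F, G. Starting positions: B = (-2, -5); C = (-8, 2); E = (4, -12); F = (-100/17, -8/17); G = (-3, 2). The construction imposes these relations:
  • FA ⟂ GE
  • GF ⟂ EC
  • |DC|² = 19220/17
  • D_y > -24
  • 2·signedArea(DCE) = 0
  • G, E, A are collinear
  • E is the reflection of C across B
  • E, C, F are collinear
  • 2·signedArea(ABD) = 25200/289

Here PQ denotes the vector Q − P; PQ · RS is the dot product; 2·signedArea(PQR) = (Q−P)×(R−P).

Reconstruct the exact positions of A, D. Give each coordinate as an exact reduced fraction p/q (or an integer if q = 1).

A = (-44/17, 20/17)
D = (236/17, -400/17)

1. A_x = -44/17  [G, E, A are collinear ∩ FA ⟂ GE]
2. A_y = 20/17  [G, E, A are collinear ∩ FA ⟂ GE]
   → A = (-44/17, 20/17)
3. D_x = 236/17  [2·signedArea(DCE) = 0 ∩ 2·signedArea(ABD) = 25200/289]
4. D_y = -400/17  [2·signedArea(DCE) = 0 ∩ 2·signedArea(ABD) = 25200/289]
   → D = (236/17, -400/17)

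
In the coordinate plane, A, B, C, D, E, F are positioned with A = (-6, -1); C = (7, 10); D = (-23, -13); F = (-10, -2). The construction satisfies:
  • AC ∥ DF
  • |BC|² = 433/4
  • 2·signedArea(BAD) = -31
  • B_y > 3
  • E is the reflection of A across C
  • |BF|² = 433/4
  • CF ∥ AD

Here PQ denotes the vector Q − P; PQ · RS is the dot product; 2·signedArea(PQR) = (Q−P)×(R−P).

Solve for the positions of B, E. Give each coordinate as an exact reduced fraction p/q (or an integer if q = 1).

B = (-3/2, 4)
E = (20, 21)

1. B_x = -3/2  [line 12·x + -17·y + 86 = 0 ∩ |BF|² = 433/4]
2. B_y = 4  [line 12·x + -17·y + 86 = 0 ∩ |BF|² = 433/4]
   → B = (-3/2, 4)
3. E_x = 20  [E is the reflection of A across C]
4. E_y = 21  [E is the reflection of A across C]
   → E = (20, 21)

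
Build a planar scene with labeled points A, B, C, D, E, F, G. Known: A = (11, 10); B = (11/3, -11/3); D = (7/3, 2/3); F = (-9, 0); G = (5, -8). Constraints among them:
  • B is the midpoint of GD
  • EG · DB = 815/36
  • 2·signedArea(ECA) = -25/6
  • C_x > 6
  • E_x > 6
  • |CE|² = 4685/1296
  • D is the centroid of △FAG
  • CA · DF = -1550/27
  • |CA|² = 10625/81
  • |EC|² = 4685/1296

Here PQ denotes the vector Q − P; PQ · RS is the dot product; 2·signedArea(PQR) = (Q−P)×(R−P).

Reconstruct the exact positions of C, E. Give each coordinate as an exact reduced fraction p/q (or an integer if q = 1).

C = (59/9, -5/9)
E = (37/6, -29/12)

1. C_x = 59/9  [line 34/3·x + 2/3·y + -1996/27 = 0 ∩ |CA|² = 10625/81]
2. C_y = -5/9  [line 34/3·x + 2/3·y + -1996/27 = 0 ∩ |CA|² = 10625/81]
   → C = (59/9, -5/9)
3. E_x = 37/6  [2·signedArea(ECA) = -25/6 ∩ EG · DB = 815/36]
4. E_y = -29/12  [2·signedArea(ECA) = -25/6 ∩ EG · DB = 815/36]
   → E = (37/6, -29/12)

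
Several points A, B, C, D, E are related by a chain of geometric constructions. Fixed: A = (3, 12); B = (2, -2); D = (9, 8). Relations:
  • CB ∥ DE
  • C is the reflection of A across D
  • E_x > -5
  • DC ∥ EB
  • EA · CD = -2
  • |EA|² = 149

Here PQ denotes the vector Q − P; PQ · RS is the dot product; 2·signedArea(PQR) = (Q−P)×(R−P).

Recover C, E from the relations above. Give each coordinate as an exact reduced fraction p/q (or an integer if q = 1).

C = (15, 4)
E = (-4, 2)

1. C_x = 15  [C is the reflection of A across D]
2. C_y = 4  [C is the reflection of A across D]
   → C = (15, 4)
3. E_x = -4  [DC ∥ EB ∩ CB ∥ DE]
4. E_y = 2  [DC ∥ EB ∩ CB ∥ DE]
   → E = (-4, 2)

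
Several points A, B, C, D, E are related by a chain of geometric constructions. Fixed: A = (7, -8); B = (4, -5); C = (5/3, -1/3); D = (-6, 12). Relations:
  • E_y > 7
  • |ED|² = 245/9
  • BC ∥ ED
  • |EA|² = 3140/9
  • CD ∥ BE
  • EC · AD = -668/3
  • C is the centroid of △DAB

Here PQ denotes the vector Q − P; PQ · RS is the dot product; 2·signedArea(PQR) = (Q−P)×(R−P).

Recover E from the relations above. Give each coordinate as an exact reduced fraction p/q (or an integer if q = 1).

E = (-11/3, 22/3)

1. E_x = -11/3  [BC ∥ ED ∩ CD ∥ BE]
2. E_y = 22/3  [BC ∥ ED ∩ CD ∥ BE]
   → E = (-11/3, 22/3)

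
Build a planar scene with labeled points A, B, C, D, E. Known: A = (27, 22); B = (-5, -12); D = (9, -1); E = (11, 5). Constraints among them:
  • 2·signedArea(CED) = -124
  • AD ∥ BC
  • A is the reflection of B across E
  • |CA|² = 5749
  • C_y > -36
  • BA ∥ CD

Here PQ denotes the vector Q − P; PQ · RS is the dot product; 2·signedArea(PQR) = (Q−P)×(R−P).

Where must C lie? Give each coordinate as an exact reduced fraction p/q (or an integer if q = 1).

C = (-23, -35)

1. C_x = -23  [BA ∥ CD ∩ AD ∥ BC]
2. C_y = -35  [BA ∥ CD ∩ AD ∥ BC]
   → C = (-23, -35)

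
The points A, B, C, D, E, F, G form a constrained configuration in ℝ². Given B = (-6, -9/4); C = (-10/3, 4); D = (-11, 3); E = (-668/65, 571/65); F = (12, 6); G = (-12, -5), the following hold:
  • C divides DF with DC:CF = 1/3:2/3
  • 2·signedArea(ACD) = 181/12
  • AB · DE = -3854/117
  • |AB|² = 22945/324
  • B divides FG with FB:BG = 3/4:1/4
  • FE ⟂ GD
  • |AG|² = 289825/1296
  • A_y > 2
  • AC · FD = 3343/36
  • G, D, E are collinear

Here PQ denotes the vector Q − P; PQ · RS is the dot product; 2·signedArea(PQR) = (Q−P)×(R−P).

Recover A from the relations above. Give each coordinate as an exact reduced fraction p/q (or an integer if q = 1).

1. A_x = 8/9  [AB · DE = -3854/117 ∩ 2·signedArea(ACD) = 181/12]
2. A_y = 31/12  [AB · DE = -3854/117 ∩ 2·signedArea(ACD) = 181/12]
   → A = (8/9, 31/12)

A = (8/9, 31/12)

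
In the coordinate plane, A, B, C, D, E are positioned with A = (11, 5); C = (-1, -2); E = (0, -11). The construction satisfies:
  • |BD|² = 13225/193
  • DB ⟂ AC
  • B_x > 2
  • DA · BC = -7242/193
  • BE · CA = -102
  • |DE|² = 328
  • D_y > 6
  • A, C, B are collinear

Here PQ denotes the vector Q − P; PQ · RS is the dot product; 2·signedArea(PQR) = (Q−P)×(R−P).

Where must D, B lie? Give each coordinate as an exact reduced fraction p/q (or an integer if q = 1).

B = (419/193, -29/193)
D = (-2, 7)

1. B_x = 419/193  [A, C, B are collinear ∩ BE · CA = -102]
2. B_y = -29/193  [A, C, B are collinear ∩ BE · CA = -102]
   → B = (419/193, -29/193)
3. D_x = -2  [line 612/193·x + 357/193·y + -1275/193 = 0 ∩ |DE|² = 328]
4. D_y = 7  [line 612/193·x + 357/193·y + -1275/193 = 0 ∩ |DE|² = 328]
   → D = (-2, 7)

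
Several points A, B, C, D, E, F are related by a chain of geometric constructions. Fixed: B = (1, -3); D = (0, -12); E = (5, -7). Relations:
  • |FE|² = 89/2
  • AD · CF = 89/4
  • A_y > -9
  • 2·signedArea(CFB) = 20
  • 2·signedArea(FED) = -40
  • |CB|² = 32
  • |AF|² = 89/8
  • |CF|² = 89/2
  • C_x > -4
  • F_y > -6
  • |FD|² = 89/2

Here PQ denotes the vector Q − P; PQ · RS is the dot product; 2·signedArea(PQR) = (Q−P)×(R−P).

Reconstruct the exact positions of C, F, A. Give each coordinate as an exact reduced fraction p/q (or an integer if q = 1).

A = (-3/4, -35/4)
C = (-3, 1)
F = (-3/2, -11/2)

1. F_x = -3/2  [line 5·x + -5·y + -20 = 0 ∩ |FD|² = 89/2]
2. F_y = -11/2  [line 5·x + -5·y + -20 = 0 ∩ |FD|² = 89/2]
   → F = (-3/2, -11/2)
3. C_x = -3  [line -5/2·x + 5/2·y + -10 = 0 ∩ |CF|² = 89/2]
4. C_y = 1  [line -5/2·x + 5/2·y + -10 = 0 ∩ |CF|² = 89/2]
   → C = (-3, 1)
5. A_x = -3/4  [line -3/2·x + 13/2·y + 223/4 = 0 ∩ |AF|² = 89/8]
6. A_y = -35/4  [line -3/2·x + 13/2·y + 223/4 = 0 ∩ |AF|² = 89/8]
   → A = (-3/4, -35/4)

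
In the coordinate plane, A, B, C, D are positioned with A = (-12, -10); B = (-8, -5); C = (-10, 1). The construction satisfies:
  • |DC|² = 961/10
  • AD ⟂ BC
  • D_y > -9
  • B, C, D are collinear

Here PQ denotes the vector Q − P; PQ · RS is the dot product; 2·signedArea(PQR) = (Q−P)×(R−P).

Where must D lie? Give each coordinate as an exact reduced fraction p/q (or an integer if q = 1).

1. D_x = -69/10  [B, C, D are collinear ∩ AD ⟂ BC]
2. D_y = -83/10  [B, C, D are collinear ∩ AD ⟂ BC]
   → D = (-69/10, -83/10)

D = (-69/10, -83/10)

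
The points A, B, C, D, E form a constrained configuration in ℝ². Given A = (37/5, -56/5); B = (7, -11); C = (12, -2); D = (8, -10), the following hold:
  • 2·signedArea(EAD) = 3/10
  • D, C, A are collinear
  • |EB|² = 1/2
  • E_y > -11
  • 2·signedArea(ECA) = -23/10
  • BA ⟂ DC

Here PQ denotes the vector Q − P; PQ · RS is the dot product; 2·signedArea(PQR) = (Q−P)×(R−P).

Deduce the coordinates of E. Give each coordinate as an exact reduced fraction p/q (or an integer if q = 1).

1. E_x = 15/2  [line 46/5·x + -23/5·y + -1173/10 = 0 ∩ |EB|² = 1/2]
2. E_y = -21/2  [line 46/5·x + -23/5·y + -1173/10 = 0 ∩ |EB|² = 1/2]
   → E = (15/2, -21/2)

E = (15/2, -21/2)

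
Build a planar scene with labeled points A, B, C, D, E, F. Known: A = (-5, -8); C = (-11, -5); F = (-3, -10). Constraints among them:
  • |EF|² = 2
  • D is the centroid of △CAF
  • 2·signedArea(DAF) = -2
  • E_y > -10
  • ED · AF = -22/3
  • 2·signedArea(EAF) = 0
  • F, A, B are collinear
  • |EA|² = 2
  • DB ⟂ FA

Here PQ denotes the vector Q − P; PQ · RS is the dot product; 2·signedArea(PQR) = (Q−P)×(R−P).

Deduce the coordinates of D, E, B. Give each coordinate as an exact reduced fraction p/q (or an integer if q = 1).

1. D_x = -19/3  [D is the centroid of △CAF]
2. D_y = -23/3  [D is the centroid of △CAF]
   → D = (-19/3, -23/3)
3. E_x = -4  [2·signedArea(EAF) = 0 ∩ ED · AF = -22/3]
4. E_y = -9  [2·signedArea(EAF) = 0 ∩ ED · AF = -22/3]
   → E = (-4, -9)
5. B_x = -35/6  [F, A, B are collinear ∩ DB ⟂ FA]
6. B_y = -43/6  [F, A, B are collinear ∩ DB ⟂ FA]
   → B = (-35/6, -43/6)

B = (-35/6, -43/6)
D = (-19/3, -23/3)
E = (-4, -9)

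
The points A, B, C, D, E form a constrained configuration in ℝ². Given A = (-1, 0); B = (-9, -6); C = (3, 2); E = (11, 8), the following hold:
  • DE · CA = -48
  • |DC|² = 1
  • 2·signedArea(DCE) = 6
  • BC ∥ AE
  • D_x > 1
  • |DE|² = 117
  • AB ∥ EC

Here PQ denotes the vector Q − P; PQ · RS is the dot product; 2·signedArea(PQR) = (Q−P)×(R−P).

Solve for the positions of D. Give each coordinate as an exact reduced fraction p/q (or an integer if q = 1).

D = (2, 2)

1. D_x = 2  [2·signedArea(DCE) = 6 ∩ DE · CA = -48]
2. D_y = 2  [2·signedArea(DCE) = 6 ∩ DE · CA = -48]
   → D = (2, 2)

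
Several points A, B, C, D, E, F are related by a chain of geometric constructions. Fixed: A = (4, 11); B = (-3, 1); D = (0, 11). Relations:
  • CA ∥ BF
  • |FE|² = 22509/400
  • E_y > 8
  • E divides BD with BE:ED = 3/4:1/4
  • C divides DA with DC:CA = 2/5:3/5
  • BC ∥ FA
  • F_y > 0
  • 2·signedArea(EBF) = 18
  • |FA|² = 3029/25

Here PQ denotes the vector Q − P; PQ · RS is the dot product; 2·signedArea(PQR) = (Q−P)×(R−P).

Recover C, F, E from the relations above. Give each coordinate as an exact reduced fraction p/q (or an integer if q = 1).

C = (8/5, 11)
E = (-3/4, 17/2)
F = (-3/5, 1)

1. C_x = 8/5  [C divides DA with DC:CA = 2/5:3/5]
2. C_y = 11  [C divides DA with DC:CA = 2/5:3/5]
   → C = (8/5, 11)
3. F_x = -3/5  [BC ∥ FA ∩ CA ∥ BF]
4. F_y = 1  [BC ∥ FA ∩ CA ∥ BF]
   → F = (-3/5, 1)
5. E_x = -3/4  [E divides BD with BE:ED = 3/4:1/4]
6. E_y = 17/2  [E divides BD with BE:ED = 3/4:1/4]
   → E = (-3/4, 17/2)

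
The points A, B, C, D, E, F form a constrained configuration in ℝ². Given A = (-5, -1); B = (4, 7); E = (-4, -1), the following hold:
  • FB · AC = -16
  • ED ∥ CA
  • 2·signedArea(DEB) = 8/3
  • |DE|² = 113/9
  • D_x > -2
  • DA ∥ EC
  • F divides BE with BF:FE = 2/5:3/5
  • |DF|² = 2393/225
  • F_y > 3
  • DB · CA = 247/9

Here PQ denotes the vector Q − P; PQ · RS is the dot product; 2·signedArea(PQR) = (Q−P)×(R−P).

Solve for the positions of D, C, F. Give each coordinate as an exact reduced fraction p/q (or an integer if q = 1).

C = (-22/3, -11/3)
D = (-5/3, 5/3)
F = (4/5, 19/5)

1. D_x = -5/3  [line -8·x + 8·y + -80/3 = 0 ∩ |DE|² = 113/9]
2. D_y = 5/3  [line -8·x + 8·y + -80/3 = 0 ∩ |DE|² = 113/9]
   → D = (-5/3, 5/3)
3. C_x = -22/3  [ED ∥ CA ∩ DA ∥ EC]
4. C_y = -11/3  [ED ∥ CA ∩ DA ∥ EC]
   → C = (-22/3, -11/3)
5. F_x = 4/5  [F divides BE with BF:FE = 2/5:3/5]
6. F_y = 19/5  [F divides BE with BF:FE = 2/5:3/5]
   → F = (4/5, 19/5)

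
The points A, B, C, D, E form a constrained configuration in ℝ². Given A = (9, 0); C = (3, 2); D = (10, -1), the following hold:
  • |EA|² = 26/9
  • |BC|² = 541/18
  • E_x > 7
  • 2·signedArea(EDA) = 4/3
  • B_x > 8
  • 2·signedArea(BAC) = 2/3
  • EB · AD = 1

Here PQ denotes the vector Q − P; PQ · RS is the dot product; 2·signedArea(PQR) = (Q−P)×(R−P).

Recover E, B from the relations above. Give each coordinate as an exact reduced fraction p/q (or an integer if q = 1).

1. B_x = 49/6  [line -2·x + -6·y + 52/3 = 0 ∩ |BC|² = 541/18]
2. B_y = 1/6  [line -2·x + -6·y + 52/3 = 0 ∩ |BC|² = 541/18]
   → B = (49/6, 1/6)
3. E_x = 22/3  [2·signedArea(EDA) = 4/3 ∩ EB · AD = 1]
4. E_y = 1/3  [2·signedArea(EDA) = 4/3 ∩ EB · AD = 1]
   → E = (22/3, 1/3)

B = (49/6, 1/6)
E = (22/3, 1/3)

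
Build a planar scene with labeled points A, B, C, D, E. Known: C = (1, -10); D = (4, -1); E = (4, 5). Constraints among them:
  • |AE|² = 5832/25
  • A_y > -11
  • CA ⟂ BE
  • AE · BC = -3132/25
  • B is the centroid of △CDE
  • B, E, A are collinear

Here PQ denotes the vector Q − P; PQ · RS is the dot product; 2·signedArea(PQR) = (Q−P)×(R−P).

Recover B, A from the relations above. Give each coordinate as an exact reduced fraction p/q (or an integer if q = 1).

1. B_x = 3  [B is the centroid of △CDE]
2. B_y = -2  [B is the centroid of △CDE]
   → B = (3, -2)
3. A_x = 46/25  [B, E, A are collinear ∩ CA ⟂ BE]
4. A_y = -253/25  [B, E, A are collinear ∩ CA ⟂ BE]
   → A = (46/25, -253/25)

A = (46/25, -253/25)
B = (3, -2)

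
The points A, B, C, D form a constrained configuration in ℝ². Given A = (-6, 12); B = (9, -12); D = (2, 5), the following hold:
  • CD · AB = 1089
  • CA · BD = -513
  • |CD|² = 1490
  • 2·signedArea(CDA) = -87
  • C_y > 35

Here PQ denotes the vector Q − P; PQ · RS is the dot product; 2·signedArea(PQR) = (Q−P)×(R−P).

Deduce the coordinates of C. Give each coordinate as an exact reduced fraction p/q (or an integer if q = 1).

1. C_x = -21  [2·signedArea(CDA) = -87 ∩ CD · AB = 1089]
2. C_y = 36  [2·signedArea(CDA) = -87 ∩ CD · AB = 1089]
   → C = (-21, 36)

C = (-21, 36)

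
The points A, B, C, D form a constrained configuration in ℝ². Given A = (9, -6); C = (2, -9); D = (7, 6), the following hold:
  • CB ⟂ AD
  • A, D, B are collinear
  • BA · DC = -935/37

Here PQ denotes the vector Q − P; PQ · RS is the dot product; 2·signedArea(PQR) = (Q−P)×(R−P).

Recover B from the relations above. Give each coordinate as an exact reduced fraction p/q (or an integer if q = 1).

B = (344/37, -288/37)

1. B_x = 344/37  [A, D, B are collinear ∩ CB ⟂ AD]
2. B_y = -288/37  [A, D, B are collinear ∩ CB ⟂ AD]
   → B = (344/37, -288/37)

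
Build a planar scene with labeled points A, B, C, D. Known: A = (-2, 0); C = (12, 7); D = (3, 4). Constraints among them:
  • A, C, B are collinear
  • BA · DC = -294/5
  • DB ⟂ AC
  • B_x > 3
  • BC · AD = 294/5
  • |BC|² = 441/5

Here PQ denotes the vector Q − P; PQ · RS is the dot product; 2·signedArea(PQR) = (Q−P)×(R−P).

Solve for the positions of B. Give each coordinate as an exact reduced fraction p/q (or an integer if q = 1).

1. B_x = 18/5  [A, C, B are collinear ∩ DB ⟂ AC]
2. B_y = 14/5  [A, C, B are collinear ∩ DB ⟂ AC]
   → B = (18/5, 14/5)

B = (18/5, 14/5)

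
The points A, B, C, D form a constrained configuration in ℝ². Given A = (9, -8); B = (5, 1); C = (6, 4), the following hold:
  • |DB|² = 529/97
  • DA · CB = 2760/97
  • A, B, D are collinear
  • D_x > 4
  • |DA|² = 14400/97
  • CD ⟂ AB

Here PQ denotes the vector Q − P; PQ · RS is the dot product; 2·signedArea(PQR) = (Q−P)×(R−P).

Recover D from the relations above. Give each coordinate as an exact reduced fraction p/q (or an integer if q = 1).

1. D_x = 393/97  [A, B, D are collinear ∩ CD ⟂ AB]
2. D_y = 304/97  [A, B, D are collinear ∩ CD ⟂ AB]
   → D = (393/97, 304/97)

D = (393/97, 304/97)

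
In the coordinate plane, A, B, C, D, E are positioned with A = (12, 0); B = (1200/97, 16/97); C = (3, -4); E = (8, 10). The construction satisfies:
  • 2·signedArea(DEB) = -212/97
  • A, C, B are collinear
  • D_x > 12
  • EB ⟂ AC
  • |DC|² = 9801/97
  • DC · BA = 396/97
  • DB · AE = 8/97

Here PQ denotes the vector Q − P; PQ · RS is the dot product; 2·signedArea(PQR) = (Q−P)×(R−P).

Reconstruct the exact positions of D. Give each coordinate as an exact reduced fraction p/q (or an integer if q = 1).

1. D_x = 1182/97  [DB · AE = 8/97 ∩ 2·signedArea(DEB) = -212/97]
2. D_y = 8/97  [DB · AE = 8/97 ∩ 2·signedArea(DEB) = -212/97]
   → D = (1182/97, 8/97)

D = (1182/97, 8/97)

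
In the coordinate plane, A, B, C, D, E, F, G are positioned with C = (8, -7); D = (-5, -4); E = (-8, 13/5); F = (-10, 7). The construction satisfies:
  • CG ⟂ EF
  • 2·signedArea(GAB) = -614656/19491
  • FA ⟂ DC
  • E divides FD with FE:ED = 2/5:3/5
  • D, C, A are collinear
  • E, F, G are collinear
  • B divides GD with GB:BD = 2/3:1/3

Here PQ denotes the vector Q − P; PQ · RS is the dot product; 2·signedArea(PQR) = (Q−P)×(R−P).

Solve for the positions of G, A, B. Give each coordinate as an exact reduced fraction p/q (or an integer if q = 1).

A = (-1082/89, -209/89)
B = (-850/219, -1415/219)
G = (-120/73, -831/73)

1. G_x = -120/73  [E, F, G are collinear ∩ CG ⟂ EF]
2. G_y = -831/73  [E, F, G are collinear ∩ CG ⟂ EF]
   → G = (-120/73, -831/73)
3. A_x = -1082/89  [D, C, A are collinear ∩ FA ⟂ DC]
4. A_y = -209/89  [D, C, A are collinear ∩ FA ⟂ DC]
   → A = (-1082/89, -209/89)
5. B_x = -850/219  [B divides GD with GB:BD = 2/3:1/3]
6. B_y = -1415/219  [B divides GD with GB:BD = 2/3:1/3]
   → B = (-850/219, -1415/219)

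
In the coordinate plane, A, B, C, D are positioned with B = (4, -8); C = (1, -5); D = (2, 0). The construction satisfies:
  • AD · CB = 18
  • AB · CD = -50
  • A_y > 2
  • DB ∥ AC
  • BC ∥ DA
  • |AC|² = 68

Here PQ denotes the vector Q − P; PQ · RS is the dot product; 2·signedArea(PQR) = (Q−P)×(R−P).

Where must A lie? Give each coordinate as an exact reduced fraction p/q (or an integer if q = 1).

A = (-1, 3)

1. A_x = -1  [DB ∥ AC ∩ BC ∥ DA]
2. A_y = 3  [DB ∥ AC ∩ BC ∥ DA]
   → A = (-1, 3)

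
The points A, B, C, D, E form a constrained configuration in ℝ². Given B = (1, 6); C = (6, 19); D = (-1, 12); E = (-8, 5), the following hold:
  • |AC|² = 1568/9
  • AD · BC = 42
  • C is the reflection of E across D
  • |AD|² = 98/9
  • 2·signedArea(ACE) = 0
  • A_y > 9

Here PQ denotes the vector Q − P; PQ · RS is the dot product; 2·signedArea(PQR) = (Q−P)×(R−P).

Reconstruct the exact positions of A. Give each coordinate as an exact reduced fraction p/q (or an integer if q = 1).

A = (-10/3, 29/3)

1. A_x = -10/3  [2·signedArea(ACE) = 0 ∩ AD · BC = 42]
2. A_y = 29/3  [2·signedArea(ACE) = 0 ∩ AD · BC = 42]
   → A = (-10/3, 29/3)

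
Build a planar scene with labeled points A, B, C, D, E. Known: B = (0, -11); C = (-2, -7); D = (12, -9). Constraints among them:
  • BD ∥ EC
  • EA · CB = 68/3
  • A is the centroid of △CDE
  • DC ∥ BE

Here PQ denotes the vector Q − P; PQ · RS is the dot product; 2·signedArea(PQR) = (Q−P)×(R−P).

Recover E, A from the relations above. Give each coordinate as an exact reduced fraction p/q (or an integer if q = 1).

A = (-4/3, -25/3)
E = (-14, -9)

1. E_x = -14  [BD ∥ EC ∩ DC ∥ BE]
2. E_y = -9  [BD ∥ EC ∩ DC ∥ BE]
   → E = (-14, -9)
3. A_x = -4/3  [A is the centroid of △CDE]
4. A_y = -25/3  [A is the centroid of △CDE]
   → A = (-4/3, -25/3)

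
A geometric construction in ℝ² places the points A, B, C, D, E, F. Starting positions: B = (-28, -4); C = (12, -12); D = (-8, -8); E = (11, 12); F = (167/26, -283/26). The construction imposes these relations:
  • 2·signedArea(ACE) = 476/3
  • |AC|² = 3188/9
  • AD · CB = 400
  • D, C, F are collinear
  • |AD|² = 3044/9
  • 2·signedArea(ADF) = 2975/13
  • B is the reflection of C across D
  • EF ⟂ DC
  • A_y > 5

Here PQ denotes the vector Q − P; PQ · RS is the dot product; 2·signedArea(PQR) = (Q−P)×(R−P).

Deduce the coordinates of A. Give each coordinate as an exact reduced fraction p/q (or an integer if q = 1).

1. A_x = 14/3  [2·signedArea(ADF) = 2975/13 ∩ 2·signedArea(ACE) = 476/3]
2. A_y = 16/3  [2·signedArea(ADF) = 2975/13 ∩ 2·signedArea(ACE) = 476/3]
   → A = (14/3, 16/3)

A = (14/3, 16/3)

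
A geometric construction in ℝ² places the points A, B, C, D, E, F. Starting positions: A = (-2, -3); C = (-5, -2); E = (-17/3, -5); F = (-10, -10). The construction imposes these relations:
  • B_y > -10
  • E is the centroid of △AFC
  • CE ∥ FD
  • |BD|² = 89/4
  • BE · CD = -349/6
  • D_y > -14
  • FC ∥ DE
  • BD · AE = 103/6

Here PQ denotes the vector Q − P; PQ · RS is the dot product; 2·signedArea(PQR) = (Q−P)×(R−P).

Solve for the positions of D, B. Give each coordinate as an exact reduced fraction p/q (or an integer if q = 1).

1. D_x = -32/3  [FC ∥ DE ∩ CE ∥ FD]
2. D_y = -13  [FC ∥ DE ∩ CE ∥ FD]
   → D = (-32/3, -13)
3. B_x = -49/6  [BD · AE = 103/6 ∩ BE · CD = -349/6]
4. B_y = -9  [BD · AE = 103/6 ∩ BE · CD = -349/6]
   → B = (-49/6, -9)

B = (-49/6, -9)
D = (-32/3, -13)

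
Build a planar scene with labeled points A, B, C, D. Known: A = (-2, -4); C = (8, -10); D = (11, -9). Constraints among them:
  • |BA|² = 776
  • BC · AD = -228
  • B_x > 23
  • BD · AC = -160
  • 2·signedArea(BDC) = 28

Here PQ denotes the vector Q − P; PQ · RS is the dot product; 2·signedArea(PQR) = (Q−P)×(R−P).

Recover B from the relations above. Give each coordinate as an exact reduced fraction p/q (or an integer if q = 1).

1. B_x = 24  [BD · AC = -160 ∩ BC · AD = -228]
2. B_y = -14  [BD · AC = -160 ∩ BC · AD = -228]
   → B = (24, -14)

B = (24, -14)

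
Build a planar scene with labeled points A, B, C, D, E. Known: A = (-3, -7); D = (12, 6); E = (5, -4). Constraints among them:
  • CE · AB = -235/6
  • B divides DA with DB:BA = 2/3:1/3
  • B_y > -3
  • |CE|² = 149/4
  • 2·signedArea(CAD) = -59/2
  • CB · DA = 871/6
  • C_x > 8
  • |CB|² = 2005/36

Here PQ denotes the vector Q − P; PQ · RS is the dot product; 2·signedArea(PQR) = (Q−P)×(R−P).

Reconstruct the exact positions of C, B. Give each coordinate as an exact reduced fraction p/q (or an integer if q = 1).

1. C_x = 17/2  [line -13·x + 15·y + 191/2 = 0 ∩ |CE|² = 149/4]
2. C_y = 1  [line -13·x + 15·y + 191/2 = 0 ∩ |CE|² = 149/4]
   → C = (17/2, 1)
3. B_x = 2  [B divides DA with DB:BA = 2/3:1/3]
4. B_y = -8/3  [B divides DA with DB:BA = 2/3:1/3]
   → B = (2, -8/3)

B = (2, -8/3)
C = (17/2, 1)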